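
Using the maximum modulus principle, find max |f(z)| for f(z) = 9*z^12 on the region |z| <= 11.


Step 1: On |z| = 11, |f(z)| = 9 * |z|^12 = 9 * 11^12
Step 2: By maximum modulus principle, maximum is on boundary.
Step 3: Maximum = 9 * 3138428376721 = 28245855390489

28245855390489


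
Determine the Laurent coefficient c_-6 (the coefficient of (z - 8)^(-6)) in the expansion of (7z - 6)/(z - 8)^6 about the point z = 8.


Step 1: Write the numerator in powers of (z - 8): 7z - 6 = 7(z - 8) + (7*8 - 6) = 7(z - 8) + 50
Step 2: Divide by (z - 8)^6: f(z) = 50(z - 8)^(-6) + 7(z - 8)^(-5)
Step 3: This finite sum is the Laurent series of f about z = 8.
Step 4: Coefficient of (z - 8)^(-6) = 7*8 - 6 = 50

50


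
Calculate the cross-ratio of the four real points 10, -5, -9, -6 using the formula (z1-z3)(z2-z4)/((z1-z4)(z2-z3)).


Step 1: (z1-z3)(z2-z4) = 19 * 1 = 19
Step 2: (z1-z4)(z2-z3) = 16 * 4 = 64
Step 3: Cross-ratio = 19/64 = 19/64

19/64


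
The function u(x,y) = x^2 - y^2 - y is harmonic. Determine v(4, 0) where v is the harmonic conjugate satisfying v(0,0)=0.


Step 1: v_x = -u_y = 2y + 1
Step 2: v_y = u_x = 2x + 0
Step 3: v = 2xy + x + C
Step 4: v(0,0) = 0 => C = 0
Step 5: v(4, 0) = 4

4


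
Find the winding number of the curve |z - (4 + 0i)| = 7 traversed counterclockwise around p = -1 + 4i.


Step 1: Center c = (4, 0), radius = 7
Step 2: |p - c|^2 = (-5)^2 + 4^2 = 41
Step 3: r^2 = 49
Step 4: |p-c| < r so winding number = 1

1


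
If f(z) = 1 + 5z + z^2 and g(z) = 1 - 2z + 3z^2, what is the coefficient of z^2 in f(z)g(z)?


Step 1: z^2 term in f*g comes from: (1)*(3z^2) + (5z)*(-2z) + (z^2)*(1)
Step 2: = 3 - 10 + 1
Step 3: = -6

-6


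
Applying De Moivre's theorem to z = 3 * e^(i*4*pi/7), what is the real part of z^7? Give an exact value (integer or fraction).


Step 1: By De Moivre's theorem, z^7 = 3^7 * e^(i*7*4*pi/7) = 2187 * (cos(4*pi) + i*sin(4*pi))
Step 2: |z|^7 = 3^7 = 2187
Step 3: Reduce the angle mod 2*pi: 4*pi - 4*pi = 0
Step 4: cos(0) = 1
Step 5: Re(z^7) = 2187 * 1 = 2187

2187


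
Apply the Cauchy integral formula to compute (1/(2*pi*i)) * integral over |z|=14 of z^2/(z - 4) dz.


Step 1: f(z) = z^2, a = 4 is inside |z| = 14
Step 2: By Cauchy integral formula: (1/(2pi*i)) * integral = f(a)
Step 3: f(4) = 4^2 = 16

16


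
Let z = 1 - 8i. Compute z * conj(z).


Step 1: conj(z) = 1 + 8i
Step 2: z * conj(z) = 1^2 + (-8)^2
Step 3: = 1 + 64 = 65

65


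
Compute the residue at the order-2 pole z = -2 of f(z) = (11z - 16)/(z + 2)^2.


Step 1: Pole of order 2 at z = -2
Step 2: Res = lim d/dz [(z + 2)^2 * f(z)] as z -> -2
Step 3: (z + 2)^2 * f(z) = 11z - 16
Step 4: d/dz[11z - 16] = 11

11


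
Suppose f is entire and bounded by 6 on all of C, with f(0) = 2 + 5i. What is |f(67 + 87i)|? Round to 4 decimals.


Step 1: By Liouville's theorem, a bounded entire function is constant.
Step 2: f(z) = f(0) = 2 + 5i for all z.
Step 3: |f(w)| = |2 + 5i| = sqrt(4 + 25)
Step 4: = 5.3852

5.3852


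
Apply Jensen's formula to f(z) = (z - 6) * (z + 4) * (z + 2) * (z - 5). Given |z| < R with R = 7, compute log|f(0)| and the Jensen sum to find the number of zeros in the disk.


Jensen's formula: (1/2pi)*integral log|f(Re^it)|dt = log|f(0)| + sum_{|a_k|<R} log(R/|a_k|)
Step 1: f(0) = (-6) * 4 * 2 * (-5) = 240
Step 2: log|f(0)| = log|6| + log|-4| + log|-2| + log|5| = 5.4806
Step 3: Zeros inside |z| < 7: 6, -4, -2, 5
Step 4: Jensen sum = log(7/6) + log(7/4) + log(7/2) + log(7/5) = 2.303
Step 5: n(R) = number of terms in the Jensen sum = count of zeros inside |z| < 7 = 4

4


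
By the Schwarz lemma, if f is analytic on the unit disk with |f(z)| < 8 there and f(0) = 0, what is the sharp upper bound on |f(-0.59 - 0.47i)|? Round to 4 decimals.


Step 1: g = f/8 maps D -> D with g(0) = 0, so by the Schwarz lemma |g(z)| <= |z|, i.e. |f(z)| <= 8|z|; this is sharp (f(z) = 8z).
Step 2: |z0|^2 = (-0.59)^2 + (-0.47)^2 = 0.569
Step 3: |z0| = sqrt(0.569) = 0.754321
Step 4: Best bound = 8 * |z0| = 8 * 0.754321 = 6.0346

6.0346


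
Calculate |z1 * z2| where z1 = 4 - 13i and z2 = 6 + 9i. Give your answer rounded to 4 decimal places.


Step 1: |z1| = sqrt(4^2 + (-13)^2) = sqrt(185)
Step 2: |z2| = sqrt(6^2 + 9^2) = sqrt(117)
Step 3: |z1*z2| = |z1|*|z2| = sqrt(185) * sqrt(117) = sqrt(185 * 117) = sqrt(21645)
Step 4: = 147.1224

147.1224


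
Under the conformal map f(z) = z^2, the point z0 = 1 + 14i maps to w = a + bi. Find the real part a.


Step 1: z0 = 1 + 14i
Step 2: z0^2 = 1^2 - 14^2 + 28i
Step 3: real part = 1 - 196 = -195

-195


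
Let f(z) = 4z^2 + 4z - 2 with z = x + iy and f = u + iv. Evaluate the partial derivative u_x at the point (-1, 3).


Step 1: f(z) = 4(x+iy)^2 + 4(x+iy) - 2
Step 2: u = 4(x^2 - y^2) + 4x - 2
Step 3: u_x = 8x + 4
Step 4: At (-1, 3): u_x = -8 + 4 = -4

-4


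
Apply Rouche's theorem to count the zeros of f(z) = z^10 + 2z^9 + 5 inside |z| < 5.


Step 1: On |z| = 5 the three terms have sizes |z^10| = 5^10 = 9765625, |2z^9| = 2*5^9 = 3906250, |5| = 5
Step 2: The dominant term is g(z) = z^10; let h(z) = 2z^9 + 5 so f = g + h
Step 3: On |z| = 5: |g| = 9765625 and |h| <= 3906250 + 5 = 3906255
Step 4: Since 9765625 > 3906255, |h| < |g| on |z| = 5, so by Rouche f has the same number of zeros as g inside |z| < 5
Step 5: g(z) = z^10 has 10 zeros (all at the origin) inside |z| < 5. Answer = 10

10


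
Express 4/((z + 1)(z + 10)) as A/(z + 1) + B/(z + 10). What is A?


Step 1: Multiply both sides by (z + 1) and set z = -1
Step 2: A = 4 / (-1 + 10)
Step 3: A = 4 / 9
Step 4: A = 4/9

4/9


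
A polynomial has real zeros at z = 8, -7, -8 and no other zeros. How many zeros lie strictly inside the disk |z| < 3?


Step 1: Check each root:
  z = 8: |8| = 8 >= 3
  z = -7: |-7| = 7 >= 3
  z = -8: |-8| = 8 >= 3
Step 2: Count = 0

0


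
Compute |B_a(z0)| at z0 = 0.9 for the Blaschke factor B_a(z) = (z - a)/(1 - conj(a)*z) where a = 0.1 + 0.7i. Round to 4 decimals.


Step 1: Numerator z0 - a = 0.9 - (0.1 + 0.7i) = 0.8 - 0.7i
Step 2: Denominator 1 - conj(a)*z0 = 1 - (0.1 - 0.7i)*0.9 = 0.91 + 0.63i
Step 3: |z0 - a|^2 = 0.8^2 + (-0.7)^2 = 1.13; |1 - conj(a)*z0|^2 = 0.91^2 + 0.63^2 = 1.225
Step 4: |B_a(0.9)| = sqrt(1.13 / 1.225) = sqrt(0.922449)
Step 5: = 0.9604

0.9604


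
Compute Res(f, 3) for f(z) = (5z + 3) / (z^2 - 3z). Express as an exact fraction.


Step 1: Q(z) = z^2 - 3z = (z - 3)(z)
Step 2: Q'(z) = 2z - 3
Step 3: Q'(3) = 3, P(3) = 18
Step 4: Res = P(3)/Q'(3) = 18/3 = 6

6


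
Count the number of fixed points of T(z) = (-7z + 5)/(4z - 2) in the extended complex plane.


Step 1: Fixed points satisfy T(z) = z
Step 2: 4z^2 + 5z - 5 = 0
Step 3: Discriminant = 5^2 - 4*4*(-5) = 105
Step 4: Number of fixed points = 2

2


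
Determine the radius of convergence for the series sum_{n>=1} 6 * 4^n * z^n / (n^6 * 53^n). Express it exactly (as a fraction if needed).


Step 1: General term a_n = 6 * 4^n / (n^6 * 53^n)
Step 2: By the root test, |a_n|^(1/n) = 6^(1/n) * 4 / (n^(6/n) * 53) -> 4/53 as n -> infinity (since 6^(1/n) -> 1 and n^(6/n) -> 1)
Step 3: R = 1/lim|a_n|^(1/n) = 53/4

53/4


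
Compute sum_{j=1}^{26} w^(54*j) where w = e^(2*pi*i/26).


Step 1: The sum sum_{j=1}^{n} w^(k*j) equals n if n | k, else 0.
Step 2: Here n = 26, k = 54
Step 3: Does n divide k? 26 | 54 -> False
Step 4: Sum = 0

0


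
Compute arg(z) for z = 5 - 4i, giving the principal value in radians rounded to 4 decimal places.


Step 1: z = 5 - 4i
Step 2: arg(z) = atan2(-4, 5)
Step 3: arg(z) = -0.6747

-0.6747


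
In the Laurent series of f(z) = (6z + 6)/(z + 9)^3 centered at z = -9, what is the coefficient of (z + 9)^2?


Step 1: Write the numerator in powers of (z + 9): 6z + 6 = 6(z + 9) + (6*(-9) + 6) = 6(z + 9) - 48
Step 2: Divide by (z + 9)^3: f(z) = -48(z + 9)^(-3) + 6(z + 9)^(-2)
Step 3: This finite sum is the Laurent series of f about z = -9.
Step 4: Only the powers -3 and -2 appear, so the coefficient of (z + 9)^2 = 0

0


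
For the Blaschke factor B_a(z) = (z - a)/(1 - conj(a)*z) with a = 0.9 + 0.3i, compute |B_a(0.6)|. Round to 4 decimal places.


Step 1: Numerator z0 - a = 0.6 - (0.9 + 0.3i) = -0.3 - 0.3i
Step 2: Denominator 1 - conj(a)*z0 = 1 - (0.9 - 0.3i)*0.6 = 0.46 + 0.18i
Step 3: |z0 - a|^2 = (-0.3)^2 + (-0.3)^2 = 0.18; |1 - conj(a)*z0|^2 = 0.46^2 + 0.18^2 = 0.244
Step 4: |B_a(0.6)| = sqrt(0.18 / 0.244) = sqrt(0.737705)
Step 5: = 0.8589

0.8589


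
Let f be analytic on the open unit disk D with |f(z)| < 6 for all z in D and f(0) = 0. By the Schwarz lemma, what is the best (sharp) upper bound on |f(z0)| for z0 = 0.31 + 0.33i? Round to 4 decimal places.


Step 1: g = f/6 maps D -> D with g(0) = 0, so by the Schwarz lemma |g(z)| <= |z|, i.e. |f(z)| <= 6|z|; this is sharp (f(z) = 6z).
Step 2: |z0|^2 = 0.31^2 + 0.33^2 = 0.205
Step 3: |z0| = sqrt(0.205) = 0.452769
Step 4: Best bound = 6 * |z0| = 6 * 0.452769 = 2.7166

2.7166


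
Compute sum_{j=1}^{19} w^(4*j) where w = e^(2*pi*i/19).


Step 1: The sum sum_{j=1}^{n} w^(k*j) equals n if n | k, else 0.
Step 2: Here n = 19, k = 4
Step 3: Does n divide k? 19 | 4 -> False
Step 4: Sum = 0

0


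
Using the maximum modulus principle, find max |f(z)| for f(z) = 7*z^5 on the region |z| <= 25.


Step 1: On |z| = 25, |f(z)| = 7 * |z|^5 = 7 * 25^5
Step 2: By maximum modulus principle, maximum is on boundary.
Step 3: Maximum = 7 * 9765625 = 68359375

68359375


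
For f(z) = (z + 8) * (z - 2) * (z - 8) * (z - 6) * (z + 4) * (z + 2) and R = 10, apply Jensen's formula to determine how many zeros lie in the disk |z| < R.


Jensen's formula: (1/2pi)*integral log|f(Re^it)|dt = log|f(0)| + sum_{|a_k|<R} log(R/|a_k|)
Step 1: f(0) = 8 * (-2) * (-8) * (-6) * 4 * 2 = -6144
Step 2: log|f(0)| = log|-8| + log|2| + log|8| + log|6| + log|-4| + log|-2| = 8.7232
Step 3: Zeros inside |z| < 10: -8, 2, 8, 6, -4, -2
Step 4: Jensen sum = log(10/8) + log(10/2) + log(10/8) + log(10/6) + log(10/4) + log(10/2) = 5.0923
Step 5: n(R) = number of terms in the Jensen sum = count of zeros inside |z| < 10 = 6

6


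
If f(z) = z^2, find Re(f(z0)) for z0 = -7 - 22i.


Step 1: z0 = -7 - 22i
Step 2: z0^2 = (-7)^2 - (-22)^2 + 308i
Step 3: real part = 49 - 484 = -435

-435


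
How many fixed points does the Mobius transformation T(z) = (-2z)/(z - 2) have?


Step 1: Fixed points satisfy T(z) = z
Step 2: z^2 = 0
Step 3: Discriminant = 0^2 - 4*1*0 = 0
Step 4: Number of fixed points = 1

1


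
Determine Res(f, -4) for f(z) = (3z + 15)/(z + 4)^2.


Step 1: Pole of order 2 at z = -4
Step 2: Res = lim d/dz [(z + 4)^2 * f(z)] as z -> -4
Step 3: (z + 4)^2 * f(z) = 3z + 15
Step 4: d/dz[3z + 15] = 3

3


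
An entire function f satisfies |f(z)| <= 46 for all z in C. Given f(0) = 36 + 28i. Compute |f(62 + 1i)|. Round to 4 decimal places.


Step 1: By Liouville's theorem, a bounded entire function is constant.
Step 2: f(z) = f(0) = 36 + 28i for all z.
Step 3: |f(w)| = |36 + 28i| = sqrt(1296 + 784)
Step 4: = 45.607

45.607


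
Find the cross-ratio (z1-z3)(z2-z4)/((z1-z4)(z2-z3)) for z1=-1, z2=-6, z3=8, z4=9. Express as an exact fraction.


Step 1: (z1-z3)(z2-z4) = (-9) * (-15) = 135
Step 2: (z1-z4)(z2-z3) = (-10) * (-14) = 140
Step 3: Cross-ratio = 135/140 = 27/28

27/28


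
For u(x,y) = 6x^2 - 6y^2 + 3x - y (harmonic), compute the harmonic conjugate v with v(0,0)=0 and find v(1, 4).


Step 1: v_x = -u_y = 12y + 1
Step 2: v_y = u_x = 12x + 3
Step 3: v = 12xy + x + 3y + C
Step 4: v(0,0) = 0 => C = 0
Step 5: v(1, 4) = 61

61


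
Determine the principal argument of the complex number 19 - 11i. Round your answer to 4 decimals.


Step 1: z = 19 - 11i
Step 2: arg(z) = atan2(-11, 19)
Step 3: arg(z) = -0.5248

-0.5248


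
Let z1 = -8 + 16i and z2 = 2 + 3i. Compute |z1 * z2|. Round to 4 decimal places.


Step 1: |z1| = sqrt((-8)^2 + 16^2) = sqrt(320)
Step 2: |z2| = sqrt(2^2 + 3^2) = sqrt(13)
Step 3: |z1*z2| = |z1|*|z2| = sqrt(320) * sqrt(13) = sqrt(320 * 13) = sqrt(4160)
Step 4: = 64.4981

64.4981


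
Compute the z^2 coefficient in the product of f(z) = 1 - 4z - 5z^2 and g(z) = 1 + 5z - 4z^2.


Step 1: z^2 term in f*g comes from: (1)*(-4z^2) + (-4z)*(5z) + (-5z^2)*(1)
Step 2: = -4 - 20 - 5
Step 3: = -29

-29


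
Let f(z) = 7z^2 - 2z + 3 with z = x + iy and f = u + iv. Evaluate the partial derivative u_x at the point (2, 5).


Step 1: f(z) = 7(x+iy)^2 - 2(x+iy) + 3
Step 2: u = 7(x^2 - y^2) - 2x + 3
Step 3: u_x = 14x - 2
Step 4: At (2, 5): u_x = 28 - 2 = 26

26


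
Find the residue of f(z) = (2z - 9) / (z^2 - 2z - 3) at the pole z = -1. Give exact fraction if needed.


Step 1: Q(z) = z^2 - 2z - 3 = (z + 1)(z - 3)
Step 2: Q'(z) = 2z - 2
Step 3: Q'(-1) = -4, P(-1) = -11
Step 4: Res = P(-1)/Q'(-1) = -11/(-4) = 11/4

11/4


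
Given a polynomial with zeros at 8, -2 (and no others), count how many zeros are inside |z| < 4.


Step 1: Check each root:
  z = 8: |8| = 8 >= 4
  z = -2: |-2| = 2 < 4
Step 2: Count = 1

1


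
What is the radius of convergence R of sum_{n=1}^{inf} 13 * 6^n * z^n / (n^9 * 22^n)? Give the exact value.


Step 1: General term a_n = 13 * 6^n / (n^9 * 22^n)
Step 2: By the root test, |a_n|^(1/n) = 13^(1/n) * 6 / (n^(9/n) * 22) -> 6/22 as n -> infinity (since 13^(1/n) -> 1 and n^(9/n) -> 1)
Step 3: R = 1/lim|a_n|^(1/n) = 22/6 = 11/3

11/3


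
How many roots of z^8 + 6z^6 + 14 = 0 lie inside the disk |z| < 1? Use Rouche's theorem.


Step 1: On |z| = 1 the three terms have sizes |z^8| = 1^8 = 1, |6z^6| = 6*1^6 = 6, |14| = 14
Step 2: The dominant term is g(z) = 14; let h(z) = z^8 + 6z^6 so f = g + h
Step 3: On |z| = 1: |g| = 14 and |h| <= 1 + 6 = 7
Step 4: Since 14 > 7, |h| < |g| on |z| = 1, so by Rouche f has the same number of zeros as g inside |z| < 1
Step 5: g(z) = 14 is a nonzero constant with no zeros inside |z| < 1. Answer = 0

0


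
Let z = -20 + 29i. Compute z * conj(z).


Step 1: conj(z) = -20 - 29i
Step 2: z * conj(z) = (-20)^2 + 29^2
Step 3: = 400 + 841 = 1241

1241


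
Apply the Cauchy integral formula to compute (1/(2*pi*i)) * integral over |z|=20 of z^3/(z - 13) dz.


Step 1: f(z) = z^3, a = 13 is inside |z| = 20
Step 2: By Cauchy integral formula: (1/(2pi*i)) * integral = f(a)
Step 3: f(13) = 13^3 = 2197

2197


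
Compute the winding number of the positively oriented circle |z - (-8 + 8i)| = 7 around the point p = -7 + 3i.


Step 1: Center c = (-8, 8), radius = 7
Step 2: |p - c|^2 = 1^2 + (-5)^2 = 26
Step 3: r^2 = 49
Step 4: |p-c| < r so winding number = 1

1


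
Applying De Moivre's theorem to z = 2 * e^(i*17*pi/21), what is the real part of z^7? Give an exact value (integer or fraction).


Step 1: By De Moivre's theorem, z^7 = 2^7 * e^(i*7*17*pi/21) = 128 * (cos(17*pi/3) + i*sin(17*pi/3))
Step 2: |z|^7 = 2^7 = 128
Step 3: Reduce the angle mod 2*pi: 17*pi/3 - 4*pi = 5*pi/3
Step 4: cos(5*pi/3) = 1/2
Step 5: Re(z^7) = 128 * 1/2 = 64

64


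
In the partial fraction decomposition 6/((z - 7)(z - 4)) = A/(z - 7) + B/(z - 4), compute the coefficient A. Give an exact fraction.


Step 1: Multiply both sides by (z - 7) and set z = 7
Step 2: A = 6 / (7 - 4)
Step 3: A = 6 / 3
Step 4: A = 2

2


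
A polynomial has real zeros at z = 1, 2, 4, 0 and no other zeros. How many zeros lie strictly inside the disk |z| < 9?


Step 1: Check each root:
  z = 1: |1| = 1 < 9
  z = 2: |2| = 2 < 9
  z = 4: |4| = 4 < 9
  z = 0: |0| = 0 < 9
Step 2: Count = 4

4


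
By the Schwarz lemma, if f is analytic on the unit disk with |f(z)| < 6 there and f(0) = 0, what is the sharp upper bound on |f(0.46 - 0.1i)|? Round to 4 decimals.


Step 1: g = f/6 maps D -> D with g(0) = 0, so by the Schwarz lemma |g(z)| <= |z|, i.e. |f(z)| <= 6|z|; this is sharp (f(z) = 6z).
Step 2: |z0|^2 = 0.46^2 + (-0.1)^2 = 0.2216
Step 3: |z0| = sqrt(0.2216) = 0.470744
Step 4: Best bound = 6 * |z0| = 6 * 0.470744 = 2.8245

2.8245


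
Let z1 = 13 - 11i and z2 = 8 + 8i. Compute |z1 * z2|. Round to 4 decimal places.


Step 1: |z1| = sqrt(13^2 + (-11)^2) = sqrt(290)
Step 2: |z2| = sqrt(8^2 + 8^2) = sqrt(128)
Step 3: |z1*z2| = |z1|*|z2| = sqrt(290) * sqrt(128) = sqrt(290 * 128) = sqrt(37120)
Step 4: = 192.6655

192.6655


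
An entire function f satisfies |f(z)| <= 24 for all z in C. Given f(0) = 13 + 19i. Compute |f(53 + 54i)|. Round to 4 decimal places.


Step 1: By Liouville's theorem, a bounded entire function is constant.
Step 2: f(z) = f(0) = 13 + 19i for all z.
Step 3: |f(w)| = |13 + 19i| = sqrt(169 + 361)
Step 4: = 23.0217

23.0217


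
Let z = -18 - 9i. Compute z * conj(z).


Step 1: conj(z) = -18 + 9i
Step 2: z * conj(z) = (-18)^2 + (-9)^2
Step 3: = 324 + 81 = 405

405


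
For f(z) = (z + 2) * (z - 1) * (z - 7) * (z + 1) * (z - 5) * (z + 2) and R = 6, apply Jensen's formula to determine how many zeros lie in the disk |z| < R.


Jensen's formula: (1/2pi)*integral log|f(Re^it)|dt = log|f(0)| + sum_{|a_k|<R} log(R/|a_k|)
Step 1: f(0) = 2 * (-1) * (-7) * 1 * (-5) * 2 = -140
Step 2: log|f(0)| = log|-2| + log|1| + log|7| + log|-1| + log|5| + log|-2| = 4.9416
Step 3: Zeros inside |z| < 6: -2, 1, -1, 5, -2
Step 4: Jensen sum = log(6/2) + log(6/1) + log(6/1) + log(6/5) + log(6/2) = 5.9631
Step 5: n(R) = number of terms in the Jensen sum = count of zeros inside |z| < 6 = 5

5


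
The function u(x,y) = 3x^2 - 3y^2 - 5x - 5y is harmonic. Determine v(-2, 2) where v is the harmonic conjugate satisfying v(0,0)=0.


Step 1: v_x = -u_y = 6y + 5
Step 2: v_y = u_x = 6x - 5
Step 3: v = 6xy + 5x - 5y + C
Step 4: v(0,0) = 0 => C = 0
Step 5: v(-2, 2) = -44

-44


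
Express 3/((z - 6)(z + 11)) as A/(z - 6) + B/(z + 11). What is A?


Step 1: Multiply both sides by (z - 6) and set z = 6
Step 2: A = 3 / (6 + 11)
Step 3: A = 3 / 17
Step 4: A = 3/17

3/17


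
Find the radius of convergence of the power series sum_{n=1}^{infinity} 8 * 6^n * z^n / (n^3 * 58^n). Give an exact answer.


Step 1: General term a_n = 8 * 6^n / (n^3 * 58^n)
Step 2: By the root test, |a_n|^(1/n) = 8^(1/n) * 6 / (n^(3/n) * 58) -> 6/58 as n -> infinity (since 8^(1/n) -> 1 and n^(3/n) -> 1)
Step 3: R = 1/lim|a_n|^(1/n) = 58/6 = 29/3

29/3


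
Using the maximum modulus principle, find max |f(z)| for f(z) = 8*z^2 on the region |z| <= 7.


Step 1: On |z| = 7, |f(z)| = 8 * |z|^2 = 8 * 7^2
Step 2: By maximum modulus principle, maximum is on boundary.
Step 3: Maximum = 8 * 49 = 392

392


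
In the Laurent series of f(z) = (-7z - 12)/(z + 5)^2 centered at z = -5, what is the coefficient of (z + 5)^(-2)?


Step 1: Write the numerator in powers of (z + 5): -7z - 12 = -7(z + 5) + (-7*(-5) - 12) = -7(z + 5) + 23
Step 2: Divide by (z + 5)^2: f(z) = 23(z + 5)^(-2) - 7(z + 5)^(-1)
Step 3: This finite sum is the Laurent series of f about z = -5.
Step 4: Coefficient of (z + 5)^(-2) = -7*(-5) - 12 = 23

23


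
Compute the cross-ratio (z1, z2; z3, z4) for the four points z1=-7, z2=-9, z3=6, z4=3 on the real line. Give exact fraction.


Step 1: (z1-z3)(z2-z4) = (-13) * (-12) = 156
Step 2: (z1-z4)(z2-z3) = (-10) * (-15) = 150
Step 3: Cross-ratio = 156/150 = 26/25

26/25


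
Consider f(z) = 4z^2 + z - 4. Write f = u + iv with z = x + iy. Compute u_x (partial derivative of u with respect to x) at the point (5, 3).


Step 1: f(z) = 4(x+iy)^2 + (x+iy) - 4
Step 2: u = 4(x^2 - y^2) + x - 4
Step 3: u_x = 8x + 1
Step 4: At (5, 3): u_x = 40 + 1 = 41

41


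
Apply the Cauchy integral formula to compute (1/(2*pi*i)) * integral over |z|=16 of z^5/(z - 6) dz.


Step 1: f(z) = z^5, a = 6 is inside |z| = 16
Step 2: By Cauchy integral formula: (1/(2pi*i)) * integral = f(a)
Step 3: f(6) = 6^5 = 7776

7776


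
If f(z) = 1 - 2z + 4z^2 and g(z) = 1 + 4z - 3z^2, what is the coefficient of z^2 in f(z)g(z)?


Step 1: z^2 term in f*g comes from: (1)*(-3z^2) + (-2z)*(4z) + (4z^2)*(1)
Step 2: = -3 - 8 + 4
Step 3: = -7

-7


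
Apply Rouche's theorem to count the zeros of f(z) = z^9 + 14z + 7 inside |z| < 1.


Step 1: On |z| = 1 the three terms have sizes |z^9| = 1^9 = 1, |14z| = 14*1 = 14, |7| = 7
Step 2: The dominant term is g(z) = 14z; let h(z) = z^9 + 7 so f = g + h
Step 3: On |z| = 1: |g| = 14 and |h| <= 1 + 7 = 8
Step 4: Since 14 > 8, |h| < |g| on |z| = 1, so by Rouche f has the same number of zeros as g inside |z| < 1
Step 5: g(z) = 14z has 1 zero (at the origin, multiplicity 1) inside |z| < 1. Answer = 1

1


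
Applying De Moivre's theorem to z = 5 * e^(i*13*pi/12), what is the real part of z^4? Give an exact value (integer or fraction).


Step 1: By De Moivre's theorem, z^4 = 5^4 * e^(i*4*13*pi/12) = 625 * (cos(13*pi/3) + i*sin(13*pi/3))
Step 2: |z|^4 = 5^4 = 625
Step 3: Reduce the angle mod 2*pi: 13*pi/3 - 4*pi = pi/3
Step 4: cos(pi/3) = 1/2
Step 5: Re(z^4) = 625 * 1/2 = 625/2

625/2


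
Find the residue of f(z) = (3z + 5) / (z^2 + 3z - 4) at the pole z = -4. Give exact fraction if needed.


Step 1: Q(z) = z^2 + 3z - 4 = (z + 4)(z - 1)
Step 2: Q'(z) = 2z + 3
Step 3: Q'(-4) = -5, P(-4) = -7
Step 4: Res = P(-4)/Q'(-4) = -7/(-5) = 7/5

7/5


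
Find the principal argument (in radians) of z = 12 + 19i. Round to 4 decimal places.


Step 1: z = 12 + 19i
Step 2: arg(z) = atan2(19, 12)
Step 3: arg(z) = 1.0075

1.0075


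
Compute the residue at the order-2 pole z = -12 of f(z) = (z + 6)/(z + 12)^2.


Step 1: Pole of order 2 at z = -12
Step 2: Res = lim d/dz [(z + 12)^2 * f(z)] as z -> -12
Step 3: (z + 12)^2 * f(z) = z + 6
Step 4: d/dz[z + 6] = 1

1


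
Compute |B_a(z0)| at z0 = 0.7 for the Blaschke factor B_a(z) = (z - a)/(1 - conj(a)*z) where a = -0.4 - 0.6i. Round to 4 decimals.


Step 1: Numerator z0 - a = 0.7 - (-0.4 - 0.6i) = 1.1 + 0.6i
Step 2: Denominator 1 - conj(a)*z0 = 1 - (-0.4 + 0.6i)*0.7 = 1.28 - 0.42i
Step 3: |z0 - a|^2 = 1.1^2 + 0.6^2 = 1.57; |1 - conj(a)*z0|^2 = 1.28^2 + (-0.42)^2 = 1.8148
Step 4: |B_a(0.7)| = sqrt(1.57 / 1.8148) = sqrt(0.865109)
Step 5: = 0.9301

0.9301


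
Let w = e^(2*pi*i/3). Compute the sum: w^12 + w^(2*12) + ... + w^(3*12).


Step 1: The sum sum_{j=1}^{n} w^(k*j) equals n if n | k, else 0.
Step 2: Here n = 3, k = 12
Step 3: Does n divide k? 3 | 12 -> True
Step 4: Sum = 3

3


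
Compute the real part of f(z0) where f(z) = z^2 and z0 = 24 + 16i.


Step 1: z0 = 24 + 16i
Step 2: z0^2 = 24^2 - 16^2 + 768i
Step 3: real part = 576 - 256 = 320

320


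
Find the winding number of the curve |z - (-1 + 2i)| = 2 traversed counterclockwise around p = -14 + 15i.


Step 1: Center c = (-1, 2), radius = 2
Step 2: |p - c|^2 = (-13)^2 + 13^2 = 338
Step 3: r^2 = 4
Step 4: |p-c| > r so winding number = 0

0


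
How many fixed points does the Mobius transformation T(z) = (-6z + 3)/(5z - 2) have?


Step 1: Fixed points satisfy T(z) = z
Step 2: 5z^2 + 4z - 3 = 0
Step 3: Discriminant = 4^2 - 4*5*(-3) = 76
Step 4: Number of fixed points = 2

2


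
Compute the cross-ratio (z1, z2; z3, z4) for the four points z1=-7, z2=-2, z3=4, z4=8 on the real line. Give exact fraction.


Step 1: (z1-z3)(z2-z4) = (-11) * (-10) = 110
Step 2: (z1-z4)(z2-z3) = (-15) * (-6) = 90
Step 3: Cross-ratio = 110/90 = 11/9

11/9


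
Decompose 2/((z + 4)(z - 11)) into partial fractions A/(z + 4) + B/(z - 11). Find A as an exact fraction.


Step 1: Multiply both sides by (z + 4) and set z = -4
Step 2: A = 2 / (-4 - 11)
Step 3: A = 2 / (-15)
Step 4: A = -2/15

-2/15


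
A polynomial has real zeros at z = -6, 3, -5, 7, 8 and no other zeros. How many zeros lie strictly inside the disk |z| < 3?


Step 1: Check each root:
  z = -6: |-6| = 6 >= 3
  z = 3: |3| = 3 >= 3
  z = -5: |-5| = 5 >= 3
  z = 7: |7| = 7 >= 3
  z = 8: |8| = 8 >= 3
Step 2: Count = 0

0


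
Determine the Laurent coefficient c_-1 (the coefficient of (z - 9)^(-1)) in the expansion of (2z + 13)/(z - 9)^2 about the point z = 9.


Step 1: Write the numerator in powers of (z - 9): 2z + 13 = 2(z - 9) + (2*9 + 13) = 2(z - 9) + 31
Step 2: Divide by (z - 9)^2: f(z) = 31(z - 9)^(-2) + 2(z - 9)^(-1)
Step 3: This finite sum is the Laurent series of f about z = 9.
Step 4: Coefficient of (z - 9)^(-1) = coefficient of (z - 9) in the re-centred numerator = 2

2


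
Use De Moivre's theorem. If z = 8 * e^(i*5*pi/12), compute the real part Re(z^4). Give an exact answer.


Step 1: By De Moivre's theorem, z^4 = 8^4 * e^(i*4*5*pi/12) = 4096 * (cos(5*pi/3) + i*sin(5*pi/3))
Step 2: |z|^4 = 8^4 = 4096
Step 3: The angle 5*pi/3 already lies in [0, 2*pi)
Step 4: cos(5*pi/3) = 1/2
Step 5: Re(z^4) = 4096 * 1/2 = 2048

2048


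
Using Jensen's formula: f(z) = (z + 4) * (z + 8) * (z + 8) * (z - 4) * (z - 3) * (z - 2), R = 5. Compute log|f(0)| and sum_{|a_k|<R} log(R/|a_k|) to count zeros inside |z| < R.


Jensen's formula: (1/2pi)*integral log|f(Re^it)|dt = log|f(0)| + sum_{|a_k|<R} log(R/|a_k|)
Step 1: f(0) = 4 * 8 * 8 * (-4) * (-3) * (-2) = -6144
Step 2: log|f(0)| = log|-4| + log|-8| + log|-8| + log|4| + log|3| + log|2| = 8.7232
Step 3: Zeros inside |z| < 5: -4, 4, 3, 2
Step 4: Jensen sum = log(5/4) + log(5/4) + log(5/3) + log(5/2) = 1.8734
Step 5: n(R) = number of terms in the Jensen sum = count of zeros inside |z| < 5 = 4

4


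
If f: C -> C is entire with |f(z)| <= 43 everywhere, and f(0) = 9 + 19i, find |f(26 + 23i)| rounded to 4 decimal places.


Step 1: By Liouville's theorem, a bounded entire function is constant.
Step 2: f(z) = f(0) = 9 + 19i for all z.
Step 3: |f(w)| = |9 + 19i| = sqrt(81 + 361)
Step 4: = 21.0238

21.0238


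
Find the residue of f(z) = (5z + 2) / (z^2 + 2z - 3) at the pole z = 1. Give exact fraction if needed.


Step 1: Q(z) = z^2 + 2z - 3 = (z - 1)(z + 3)
Step 2: Q'(z) = 2z + 2
Step 3: Q'(1) = 4, P(1) = 7
Step 4: Res = P(1)/Q'(1) = 7/4 = 7/4

7/4


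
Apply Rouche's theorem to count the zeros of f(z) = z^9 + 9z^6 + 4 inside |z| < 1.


Step 1: On |z| = 1 the three terms have sizes |z^9| = 1^9 = 1, |9z^6| = 9*1^6 = 9, |4| = 4
Step 2: The dominant term is g(z) = 9z^6; let h(z) = z^9 + 4 so f = g + h
Step 3: On |z| = 1: |g| = 9 and |h| <= 1 + 4 = 5
Step 4: Since 9 > 5, |h| < |g| on |z| = 1, so by Rouche f has the same number of zeros as g inside |z| < 1
Step 5: g(z) = 9z^6 has 6 zeros (at the origin, multiplicity 6) inside |z| < 1. Answer = 6

6


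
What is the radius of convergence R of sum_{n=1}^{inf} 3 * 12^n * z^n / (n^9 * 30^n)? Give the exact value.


Step 1: General term a_n = 3 * 12^n / (n^9 * 30^n)
Step 2: By the root test, |a_n|^(1/n) = 3^(1/n) * 12 / (n^(9/n) * 30) -> 12/30 as n -> infinity (since 3^(1/n) -> 1 and n^(9/n) -> 1)
Step 3: R = 1/lim|a_n|^(1/n) = 30/12 = 5/2

5/2


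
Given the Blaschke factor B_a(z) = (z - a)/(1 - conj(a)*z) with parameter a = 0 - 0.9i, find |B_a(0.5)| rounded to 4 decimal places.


Step 1: Numerator z0 - a = 0.5 - (0 - 0.9i) = 0.5 + 0.9i
Step 2: Denominator 1 - conj(a)*z0 = 1 - (0 + 0.9i)*0.5 = 1 - 0.45i
Step 3: |z0 - a|^2 = 0.5^2 + 0.9^2 = 1.06; |1 - conj(a)*z0|^2 = 1^2 + (-0.45)^2 = 1.2025
Step 4: |B_a(0.5)| = sqrt(1.06 / 1.2025) = sqrt(0.881497)
Step 5: = 0.9389

0.9389


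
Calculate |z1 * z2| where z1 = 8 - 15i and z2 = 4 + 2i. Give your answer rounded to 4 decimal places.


Step 1: |z1| = sqrt(8^2 + (-15)^2) = sqrt(289)
Step 2: |z2| = sqrt(4^2 + 2^2) = sqrt(20)
Step 3: |z1*z2| = |z1|*|z2| = sqrt(289) * sqrt(20) = sqrt(289 * 20) = sqrt(5780)
Step 4: = 76.0263

76.0263


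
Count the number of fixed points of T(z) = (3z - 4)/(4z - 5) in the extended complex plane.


Step 1: Fixed points satisfy T(z) = z
Step 2: 4z^2 - 8z + 4 = 0
Step 3: Discriminant = (-8)^2 - 4*4*4 = 0
Step 4: Number of fixed points = 1

1


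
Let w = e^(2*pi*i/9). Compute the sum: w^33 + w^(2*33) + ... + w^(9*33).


Step 1: The sum sum_{j=1}^{n} w^(k*j) equals n if n | k, else 0.
Step 2: Here n = 9, k = 33
Step 3: Does n divide k? 9 | 33 -> False
Step 4: Sum = 0

0


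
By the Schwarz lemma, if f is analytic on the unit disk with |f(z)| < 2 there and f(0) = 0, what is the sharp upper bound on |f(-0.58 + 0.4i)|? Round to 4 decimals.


Step 1: g = f/2 maps D -> D with g(0) = 0, so by the Schwarz lemma |g(z)| <= |z|, i.e. |f(z)| <= 2|z|; this is sharp (f(z) = 2z).
Step 2: |z0|^2 = (-0.58)^2 + 0.4^2 = 0.4964
Step 3: |z0| = sqrt(0.4964) = 0.704557
Step 4: Best bound = 2 * |z0| = 2 * 0.704557 = 1.4091

1.4091


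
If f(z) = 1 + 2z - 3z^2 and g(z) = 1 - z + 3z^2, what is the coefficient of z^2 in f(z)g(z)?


Step 1: z^2 term in f*g comes from: (1)*(3z^2) + (2z)*(-z) + (-3z^2)*(1)
Step 2: = 3 - 2 - 3
Step 3: = -2

-2


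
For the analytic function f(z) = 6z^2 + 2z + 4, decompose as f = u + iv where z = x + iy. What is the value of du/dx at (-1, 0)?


Step 1: f(z) = 6(x+iy)^2 + 2(x+iy) + 4
Step 2: u = 6(x^2 - y^2) + 2x + 4
Step 3: u_x = 12x + 2
Step 4: At (-1, 0): u_x = -12 + 2 = -10

-10


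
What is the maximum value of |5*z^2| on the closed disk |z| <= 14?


Step 1: On |z| = 14, |f(z)| = 5 * |z|^2 = 5 * 14^2
Step 2: By maximum modulus principle, maximum is on boundary.
Step 3: Maximum = 5 * 196 = 980

980


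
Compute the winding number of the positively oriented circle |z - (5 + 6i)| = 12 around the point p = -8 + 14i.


Step 1: Center c = (5, 6), radius = 12
Step 2: |p - c|^2 = (-13)^2 + 8^2 = 233
Step 3: r^2 = 144
Step 4: |p-c| > r so winding number = 0

0


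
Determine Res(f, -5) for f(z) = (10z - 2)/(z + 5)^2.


Step 1: Pole of order 2 at z = -5
Step 2: Res = lim d/dz [(z + 5)^2 * f(z)] as z -> -5
Step 3: (z + 5)^2 * f(z) = 10z - 2
Step 4: d/dz[10z - 2] = 10

10


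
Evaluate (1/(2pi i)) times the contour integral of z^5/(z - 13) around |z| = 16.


Step 1: f(z) = z^5, a = 13 is inside |z| = 16
Step 2: By Cauchy integral formula: (1/(2pi*i)) * integral = f(a)
Step 3: f(13) = 13^5 = 371293

371293


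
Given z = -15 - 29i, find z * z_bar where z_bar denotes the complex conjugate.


Step 1: conj(z) = -15 + 29i
Step 2: z * conj(z) = (-15)^2 + (-29)^2
Step 3: = 225 + 841 = 1066

1066


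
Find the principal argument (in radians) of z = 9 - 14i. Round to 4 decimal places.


Step 1: z = 9 - 14i
Step 2: arg(z) = atan2(-14, 9)
Step 3: arg(z) = -0.9995

-0.9995


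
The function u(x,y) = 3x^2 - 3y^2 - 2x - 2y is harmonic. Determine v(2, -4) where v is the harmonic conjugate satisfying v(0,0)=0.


Step 1: v_x = -u_y = 6y + 2
Step 2: v_y = u_x = 6x - 2
Step 3: v = 6xy + 2x - 2y + C
Step 4: v(0,0) = 0 => C = 0
Step 5: v(2, -4) = -36

-36


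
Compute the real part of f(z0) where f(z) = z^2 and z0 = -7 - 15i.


Step 1: z0 = -7 - 15i
Step 2: z0^2 = (-7)^2 - (-15)^2 + 210i
Step 3: real part = 49 - 225 = -176

-176


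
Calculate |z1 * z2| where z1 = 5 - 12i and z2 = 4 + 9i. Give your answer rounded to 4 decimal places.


Step 1: |z1| = sqrt(5^2 + (-12)^2) = sqrt(169)
Step 2: |z2| = sqrt(4^2 + 9^2) = sqrt(97)
Step 3: |z1*z2| = |z1|*|z2| = sqrt(169) * sqrt(97) = sqrt(169 * 97) = sqrt(16393)
Step 4: = 128.0352

128.0352


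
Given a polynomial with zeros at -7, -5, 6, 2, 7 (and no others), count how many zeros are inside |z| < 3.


Step 1: Check each root:
  z = -7: |-7| = 7 >= 3
  z = -5: |-5| = 5 >= 3
  z = 6: |6| = 6 >= 3
  z = 2: |2| = 2 < 3
  z = 7: |7| = 7 >= 3
Step 2: Count = 1

1


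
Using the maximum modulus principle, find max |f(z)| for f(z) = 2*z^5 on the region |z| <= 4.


Step 1: On |z| = 4, |f(z)| = 2 * |z|^5 = 2 * 4^5
Step 2: By maximum modulus principle, maximum is on boundary.
Step 3: Maximum = 2 * 1024 = 2048

2048


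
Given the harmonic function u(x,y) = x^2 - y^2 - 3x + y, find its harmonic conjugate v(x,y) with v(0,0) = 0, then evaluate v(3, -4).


Step 1: v_x = -u_y = 2y - 1
Step 2: v_y = u_x = 2x - 3
Step 3: v = 2xy - x - 3y + C
Step 4: v(0,0) = 0 => C = 0
Step 5: v(3, -4) = -15

-15


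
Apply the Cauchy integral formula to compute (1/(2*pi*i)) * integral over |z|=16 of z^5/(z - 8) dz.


Step 1: f(z) = z^5, a = 8 is inside |z| = 16
Step 2: By Cauchy integral formula: (1/(2pi*i)) * integral = f(a)
Step 3: f(8) = 8^5 = 32768

32768


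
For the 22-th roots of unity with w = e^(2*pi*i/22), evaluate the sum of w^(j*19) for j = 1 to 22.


Step 1: The sum sum_{j=1}^{n} w^(k*j) equals n if n | k, else 0.
Step 2: Here n = 22, k = 19
Step 3: Does n divide k? 22 | 19 -> False
Step 4: Sum = 0

0


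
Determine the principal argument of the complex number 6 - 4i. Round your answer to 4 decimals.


Step 1: z = 6 - 4i
Step 2: arg(z) = atan2(-4, 6)
Step 3: arg(z) = -0.588

-0.588


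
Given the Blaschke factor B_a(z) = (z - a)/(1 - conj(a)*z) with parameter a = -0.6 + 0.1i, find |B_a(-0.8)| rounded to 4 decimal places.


Step 1: Numerator z0 - a = -0.8 - (-0.6 + 0.1i) = -0.2 - 0.1i
Step 2: Denominator 1 - conj(a)*z0 = 1 - (-0.6 - 0.1i)*(-0.8) = 0.52 - 0.08i
Step 3: |z0 - a|^2 = (-0.2)^2 + (-0.1)^2 = 0.05; |1 - conj(a)*z0|^2 = 0.52^2 + (-0.08)^2 = 0.2768
Step 4: |B_a(-0.8)| = sqrt(0.05 / 0.2768) = sqrt(0.180636)
Step 5: = 0.425

0.425


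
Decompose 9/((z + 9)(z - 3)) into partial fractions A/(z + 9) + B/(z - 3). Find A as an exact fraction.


Step 1: Multiply both sides by (z + 9) and set z = -9
Step 2: A = 9 / (-9 - 3)
Step 3: A = 9 / (-12)
Step 4: A = -3/4

-3/4


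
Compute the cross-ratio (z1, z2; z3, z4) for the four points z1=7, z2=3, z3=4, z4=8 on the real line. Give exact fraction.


Step 1: (z1-z3)(z2-z4) = 3 * (-5) = -15
Step 2: (z1-z4)(z2-z3) = (-1) * (-1) = 1
Step 3: Cross-ratio = -15/1 = -15

-15


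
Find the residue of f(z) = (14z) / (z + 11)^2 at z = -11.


Step 1: Pole of order 2 at z = -11
Step 2: Res = lim d/dz [(z + 11)^2 * f(z)] as z -> -11
Step 3: (z + 11)^2 * f(z) = 14z
Step 4: d/dz[14z] = 14

14


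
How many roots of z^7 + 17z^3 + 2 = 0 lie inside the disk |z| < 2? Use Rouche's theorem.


Step 1: On |z| = 2 the three terms have sizes |z^7| = 2^7 = 128, |17z^3| = 17*2^3 = 136, |2| = 2
Step 2: The dominant term is g(z) = 17z^3; let h(z) = z^7 + 2 so f = g + h
Step 3: On |z| = 2: |g| = 136 and |h| <= 128 + 2 = 130
Step 4: Since 136 > 130, |h| < |g| on |z| = 2, so by Rouche f has the same number of zeros as g inside |z| < 2
Step 5: g(z) = 17z^3 has 3 zeros (at the origin, multiplicity 3) inside |z| < 2. Answer = 3

3


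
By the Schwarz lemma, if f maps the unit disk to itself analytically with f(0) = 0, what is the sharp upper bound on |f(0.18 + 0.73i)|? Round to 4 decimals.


Step 1: Schwarz lemma: if f: D -> D is analytic with f(0) = 0, then |f(z)| <= |z| for all z in D, and this is sharp (f(z) = z).
Step 2: |z0|^2 = 0.18^2 + 0.73^2 = 0.5653
Step 3: |z0| = sqrt(0.5653) = 0.751864
Step 4: Best bound = |z0| = 0.7519

0.7519


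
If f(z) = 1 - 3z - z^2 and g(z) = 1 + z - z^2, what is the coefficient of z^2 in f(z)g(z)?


Step 1: z^2 term in f*g comes from: (1)*(-z^2) + (-3z)*(z) + (-z^2)*(1)
Step 2: = -1 - 3 - 1
Step 3: = -5

-5


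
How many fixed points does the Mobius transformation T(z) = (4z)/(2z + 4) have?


Step 1: Fixed points satisfy T(z) = z
Step 2: 2z^2 = 0
Step 3: Discriminant = 0^2 - 4*2*0 = 0
Step 4: Number of fixed points = 1

1


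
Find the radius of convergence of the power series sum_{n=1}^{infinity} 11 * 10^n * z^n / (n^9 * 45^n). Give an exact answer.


Step 1: General term a_n = 11 * 10^n / (n^9 * 45^n)
Step 2: By the root test, |a_n|^(1/n) = 11^(1/n) * 10 / (n^(9/n) * 45) -> 10/45 as n -> infinity (since 11^(1/n) -> 1 and n^(9/n) -> 1)
Step 3: R = 1/lim|a_n|^(1/n) = 45/10 = 9/2

9/2


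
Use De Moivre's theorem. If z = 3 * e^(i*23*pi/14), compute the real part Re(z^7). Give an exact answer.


Step 1: By De Moivre's theorem, z^7 = 3^7 * e^(i*7*23*pi/14) = 2187 * (cos(23*pi/2) + i*sin(23*pi/2))
Step 2: |z|^7 = 3^7 = 2187
Step 3: Reduce the angle mod 2*pi: 23*pi/2 - 10*pi = 3*pi/2
Step 4: cos(3*pi/2) = 0
Step 5: Re(z^7) = 2187 * 0 = 0

0


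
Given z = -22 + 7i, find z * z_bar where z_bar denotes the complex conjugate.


Step 1: conj(z) = -22 - 7i
Step 2: z * conj(z) = (-22)^2 + 7^2
Step 3: = 484 + 49 = 533

533


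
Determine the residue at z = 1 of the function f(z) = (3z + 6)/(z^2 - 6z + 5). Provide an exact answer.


Step 1: Q(z) = z^2 - 6z + 5 = (z - 1)(z - 5)
Step 2: Q'(z) = 2z - 6
Step 3: Q'(1) = -4, P(1) = 9
Step 4: Res = P(1)/Q'(1) = 9/(-4) = -9/4

-9/4


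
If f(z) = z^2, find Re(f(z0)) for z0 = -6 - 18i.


Step 1: z0 = -6 - 18i
Step 2: z0^2 = (-6)^2 - (-18)^2 + 216i
Step 3: real part = 36 - 324 = -288

-288


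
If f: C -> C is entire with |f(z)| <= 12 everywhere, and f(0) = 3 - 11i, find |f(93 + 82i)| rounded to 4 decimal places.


Step 1: By Liouville's theorem, a bounded entire function is constant.
Step 2: f(z) = f(0) = 3 - 11i for all z.
Step 3: |f(w)| = |3 - 11i| = sqrt(9 + 121)
Step 4: = 11.4018

11.4018


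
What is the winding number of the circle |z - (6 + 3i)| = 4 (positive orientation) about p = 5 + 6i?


Step 1: Center c = (6, 3), radius = 4
Step 2: |p - c|^2 = (-1)^2 + 3^2 = 10
Step 3: r^2 = 16
Step 4: |p-c| < r so winding number = 1

1


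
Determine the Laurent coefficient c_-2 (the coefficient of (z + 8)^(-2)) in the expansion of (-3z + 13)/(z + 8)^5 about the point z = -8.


Step 1: Write the numerator in powers of (z + 8): -3z + 13 = -3(z + 8) + (-3*(-8) + 13) = -3(z + 8) + 37
Step 2: Divide by (z + 8)^5: f(z) = 37(z + 8)^(-5) - 3(z + 8)^(-4)
Step 3: This finite sum is the Laurent series of f about z = -8.
Step 4: Only the powers -5 and -4 appear, so the coefficient of (z + 8)^(-2) = 0

0


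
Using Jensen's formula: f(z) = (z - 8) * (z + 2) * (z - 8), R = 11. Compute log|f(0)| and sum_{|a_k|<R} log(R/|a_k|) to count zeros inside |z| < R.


Jensen's formula: (1/2pi)*integral log|f(Re^it)|dt = log|f(0)| + sum_{|a_k|<R} log(R/|a_k|)
Step 1: f(0) = (-8) * 2 * (-8) = 128
Step 2: log|f(0)| = log|8| + log|-2| + log|8| = 4.852
Step 3: Zeros inside |z| < 11: 8, -2, 8
Step 4: Jensen sum = log(11/8) + log(11/2) + log(11/8) = 2.3417
Step 5: n(R) = number of terms in the Jensen sum = count of zeros inside |z| < 11 = 3

3


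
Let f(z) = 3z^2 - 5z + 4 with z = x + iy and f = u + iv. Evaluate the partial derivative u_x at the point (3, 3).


Step 1: f(z) = 3(x+iy)^2 - 5(x+iy) + 4
Step 2: u = 3(x^2 - y^2) - 5x + 4
Step 3: u_x = 6x - 5
Step 4: At (3, 3): u_x = 18 - 5 = 13

13


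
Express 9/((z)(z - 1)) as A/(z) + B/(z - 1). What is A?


Step 1: Multiply both sides by (z) and set z = 0
Step 2: A = 9 / (0 - 1)
Step 3: A = 9 / (-1)
Step 4: A = -9

-9


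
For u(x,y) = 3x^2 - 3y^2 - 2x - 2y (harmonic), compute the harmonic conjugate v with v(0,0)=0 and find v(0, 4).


Step 1: v_x = -u_y = 6y + 2
Step 2: v_y = u_x = 6x - 2
Step 3: v = 6xy + 2x - 2y + C
Step 4: v(0,0) = 0 => C = 0
Step 5: v(0, 4) = -8

-8


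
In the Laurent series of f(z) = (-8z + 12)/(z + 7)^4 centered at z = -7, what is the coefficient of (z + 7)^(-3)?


Step 1: Write the numerator in powers of (z + 7): -8z + 12 = -8(z + 7) + (-8*(-7) + 12) = -8(z + 7) + 68
Step 2: Divide by (z + 7)^4: f(z) = 68(z + 7)^(-4) - 8(z + 7)^(-3)
Step 3: This finite sum is the Laurent series of f about z = -7.
Step 4: Coefficient of (z + 7)^(-3) = coefficient of (z + 7) in the re-centred numerator = -8

-8


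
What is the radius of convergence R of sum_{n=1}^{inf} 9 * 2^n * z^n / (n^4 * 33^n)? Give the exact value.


Step 1: General term a_n = 9 * 2^n / (n^4 * 33^n)
Step 2: By the root test, |a_n|^(1/n) = 9^(1/n) * 2 / (n^(4/n) * 33) -> 2/33 as n -> infinity (since 9^(1/n) -> 1 and n^(4/n) -> 1)
Step 3: R = 1/lim|a_n|^(1/n) = 33/2

33/2


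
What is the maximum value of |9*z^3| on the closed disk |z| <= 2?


Step 1: On |z| = 2, |f(z)| = 9 * |z|^3 = 9 * 2^3
Step 2: By maximum modulus principle, maximum is on boundary.
Step 3: Maximum = 9 * 8 = 72

72


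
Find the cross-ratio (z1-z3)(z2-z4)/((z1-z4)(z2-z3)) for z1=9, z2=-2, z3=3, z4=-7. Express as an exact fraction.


Step 1: (z1-z3)(z2-z4) = 6 * 5 = 30
Step 2: (z1-z4)(z2-z3) = 16 * (-5) = -80
Step 3: Cross-ratio = -30/80 = -3/8

-3/8


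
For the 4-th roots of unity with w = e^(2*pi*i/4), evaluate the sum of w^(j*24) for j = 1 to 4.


Step 1: The sum sum_{j=1}^{n} w^(k*j) equals n if n | k, else 0.
Step 2: Here n = 4, k = 24
Step 3: Does n divide k? 4 | 24 -> True
Step 4: Sum = 4

4
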